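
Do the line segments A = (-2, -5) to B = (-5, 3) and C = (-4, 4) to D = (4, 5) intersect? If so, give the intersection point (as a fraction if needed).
No (intersection of containing lines falls outside at least one segment)

Parametrize and solve: t = 74/67, s = -11/67. At least one of these is outside [0, 1], so the segments do not intersect.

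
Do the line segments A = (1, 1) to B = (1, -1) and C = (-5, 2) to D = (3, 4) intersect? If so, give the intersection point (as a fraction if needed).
No (intersection of containing lines falls outside at least one segment)

Parametrize and solve: t = -5/4, s = 3/4. At least one of these is outside [0, 1], so the segments do not intersect.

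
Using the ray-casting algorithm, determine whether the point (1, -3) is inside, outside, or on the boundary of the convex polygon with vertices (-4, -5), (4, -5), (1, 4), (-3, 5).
The point (1, -3) lies strictly inside the polygon

Cast a horizontal ray to the right from the query point and count how many polygon edges it crosses (each edge strictly once or zero times, handled with the usual half-open convention). 
Parity of crossings → odd ⇒ inside.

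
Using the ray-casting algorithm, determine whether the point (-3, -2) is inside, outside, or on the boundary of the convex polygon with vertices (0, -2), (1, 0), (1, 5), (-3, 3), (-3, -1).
The point (-3, -2) lies strictly outside the polygon

Cast a horizontal ray to the right from the query point and count how many polygon edges it crosses (each edge strictly once or zero times, handled with the usual half-open convention). 
Parity of crossings → even ⇒ outside.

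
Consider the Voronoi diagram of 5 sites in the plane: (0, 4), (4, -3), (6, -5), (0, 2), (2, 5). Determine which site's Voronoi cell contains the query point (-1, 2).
Nearest site = (0, 2)

The Voronoi cell of site s contains exactly those query points closer to s than to any other site. Compute squared distances from q = (-1, 2) to each site:
  (0 − -1)² + (2 − 2)² = 1
  (0 − -1)² + (4 − 2)² = 5
  (2 − -1)² + (5 − 2)² = 18
  (4 − -1)² + (-3 − 2)² = 50
  (6 − -1)² + (-5 − 2)² = 98
Minimum is attained by (0, 2), so q lies in its Voronoi cell.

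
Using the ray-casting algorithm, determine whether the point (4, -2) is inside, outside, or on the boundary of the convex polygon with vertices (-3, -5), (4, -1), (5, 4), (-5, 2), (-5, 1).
The point (4, -2) lies strictly outside the polygon

Cast a horizontal ray to the right from the query point and count how many polygon edges it crosses (each edge strictly once or zero times, handled with the usual half-open convention). 
Parity of crossings → even ⇒ outside.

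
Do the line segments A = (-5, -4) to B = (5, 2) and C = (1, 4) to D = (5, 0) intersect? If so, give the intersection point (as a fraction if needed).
Yes; intersection at (15/4, 5/4) (t = 7/8 on AB, s = 11/16 on CD)

Parametrize AB as A + t(B − A) = (-5 + 10 t, -4 + 6 t) and CD as C + s(D − C) = (1 + 4 s, 4 + -4 s). Solve the linear system for (t, s). Determinant = 64 ≠ 0, so a unique intersection of the containing lines exists. Solution: t = 7/8, s = 11/16 — both in [0, 1], so the segments cross. Intersection point: (15/4, 5/4).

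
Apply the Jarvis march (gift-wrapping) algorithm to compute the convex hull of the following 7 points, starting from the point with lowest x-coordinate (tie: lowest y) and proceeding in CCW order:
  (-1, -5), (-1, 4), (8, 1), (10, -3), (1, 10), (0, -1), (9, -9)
Hull (CCW) = [(-1, -5), (9, -9), (10, -3), (8, 1), (1, 10), (-1, 4)]

Jarvis march: at each step, from the current hull vertex p, select the next vertex q as the point such that every other point lies strictly to the left of (or on) the directed line p → q. (Equivalently: for every other point r, the cross product (q − p) × (r − p) ≥ 0.)
Starting point (lowest x, tie lowest y): (-1, -5). Wrap until returning to start. Resulting hull: (-1, -5), (9, -9), (10, -3), (8, 1), (1, 10), (-1, 4).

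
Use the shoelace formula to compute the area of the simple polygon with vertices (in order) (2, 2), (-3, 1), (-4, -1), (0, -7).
Area = 57/2

Shoelace formula: Area = (1/2) |Σ_i (x_i · y_{i+1} − x_{i+1} · y_i)| (indices mod n). Compute each cross term:
  (2)(1) − (-3)(2) = 8
  (-3)(-1) − (-4)(1) = 7
  (-4)(-7) − (0)(-1) = 28
  (0)(2) − (2)(-7) = 14
Sum = 57, so (signed) Area = 57/2 = 57/2, |Area| = 57/2.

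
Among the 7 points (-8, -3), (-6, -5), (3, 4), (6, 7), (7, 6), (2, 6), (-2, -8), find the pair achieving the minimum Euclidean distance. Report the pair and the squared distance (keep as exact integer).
Pair = ((6, 7), (7, 6)); squared distance = 2

Compute all C(7, 2) = 21 pairwise squared distances (x_i − x_j)² + (y_i − y_j)². The minimum is 2, attained by the pair ((6, 7), (7, 6)).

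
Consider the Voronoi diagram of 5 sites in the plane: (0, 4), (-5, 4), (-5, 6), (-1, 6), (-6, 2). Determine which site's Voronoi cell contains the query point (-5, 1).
Nearest site = (-6, 2)

The Voronoi cell of site s contains exactly those query points closer to s than to any other site. Compute squared distances from q = (-5, 1) to each site:
  (-6 − -5)² + (2 − 1)² = 2
  (-5 − -5)² + (4 − 1)² = 9
  (-5 − -5)² + (6 − 1)² = 25
  (0 − -5)² + (4 − 1)² = 34
  (-1 − -5)² + (6 − 1)² = 41
Minimum is attained by (-6, 2), so q lies in its Voronoi cell.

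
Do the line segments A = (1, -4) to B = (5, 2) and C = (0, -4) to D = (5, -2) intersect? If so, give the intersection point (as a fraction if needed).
Yes; intersection at (15/11, -38/11) (t = 1/11 on AB, s = 3/11 on CD)

Parametrize AB as A + t(B − A) = (1 + 4 t, -4 + 6 t) and CD as C + s(D − C) = (0 + 5 s, -4 + 2 s). Solve the linear system for (t, s). Determinant = 22 ≠ 0, so a unique intersection of the containing lines exists. Solution: t = 1/11, s = 3/11 — both in [0, 1], so the segments cross. Intersection point: (15/11, -38/11).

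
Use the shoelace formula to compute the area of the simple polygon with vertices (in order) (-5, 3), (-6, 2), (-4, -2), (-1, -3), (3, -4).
Area = 20

Shoelace formula: Area = (1/2) |Σ_i (x_i · y_{i+1} − x_{i+1} · y_i)| (indices mod n). Compute each cross term:
  (-5)(2) − (-6)(3) = 8
  (-6)(-2) − (-4)(2) = 20
  (-4)(-3) − (-1)(-2) = 10
  (-1)(-4) − (3)(-3) = 13
  (3)(3) − (-5)(-4) = -11
Sum = 40, so (signed) Area = 40/2 = 20, |Area| = 20.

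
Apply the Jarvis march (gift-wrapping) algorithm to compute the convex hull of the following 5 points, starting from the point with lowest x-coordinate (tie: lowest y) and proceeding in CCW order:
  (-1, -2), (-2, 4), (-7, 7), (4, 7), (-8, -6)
Hull (CCW) = [(-8, -6), (-1, -2), (4, 7), (-7, 7)]

Jarvis march: at each step, from the current hull vertex p, select the next vertex q as the point such that every other point lies strictly to the left of (or on) the directed line p → q. (Equivalently: for every other point r, the cross product (q − p) × (r − p) ≥ 0.)
Starting point (lowest x, tie lowest y): (-8, -6). Wrap until returning to start. Resulting hull: (-8, -6), (-1, -2), (4, 7), (-7, 7).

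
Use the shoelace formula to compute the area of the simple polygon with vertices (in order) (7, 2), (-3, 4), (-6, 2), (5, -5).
Area = 117/2

Shoelace formula: Area = (1/2) |Σ_i (x_i · y_{i+1} − x_{i+1} · y_i)| (indices mod n). Compute each cross term:
  (7)(4) − (-3)(2) = 34
  (-3)(2) − (-6)(4) = 18
  (-6)(-5) − (5)(2) = 20
  (5)(2) − (7)(-5) = 45
Sum = 117, so (signed) Area = 117/2 = 117/2, |Area| = 117/2.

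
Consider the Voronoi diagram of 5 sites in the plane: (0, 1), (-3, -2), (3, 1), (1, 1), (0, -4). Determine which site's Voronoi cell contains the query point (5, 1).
Nearest site = (3, 1)

The Voronoi cell of site s contains exactly those query points closer to s than to any other site. Compute squared distances from q = (5, 1) to each site:
  (3 − 5)² + (1 − 1)² = 4
  (1 − 5)² + (1 − 1)² = 16
  (0 − 5)² + (1 − 1)² = 25
  (0 − 5)² + (-4 − 1)² = 50
  (-3 − 5)² + (-2 − 1)² = 73
Minimum is attained by (3, 1), so q lies in its Voronoi cell.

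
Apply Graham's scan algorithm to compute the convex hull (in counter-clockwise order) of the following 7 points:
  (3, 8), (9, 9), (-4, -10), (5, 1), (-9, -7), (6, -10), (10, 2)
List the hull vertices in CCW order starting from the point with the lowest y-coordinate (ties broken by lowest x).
Hull (CCW) = [(-4, -10), (6, -10), (10, 2), (9, 9), (3, 8), (-9, -7)]

Graham scan procedure:
  1. Find the pivot p₀ = point with lowest y (tie → lowest x): (-4, -10).
  2. Sort the remaining points by polar angle around p₀.
  3. Walk through sorted points, maintaining a stack; pop the top while the last three entries make a non-left turn (cross product ≤ 0).
  4. Final stack is the convex hull in CCW order: (-4, -10), (6, -10), (10, 2), (9, 9), (3, 8), (-9, -7).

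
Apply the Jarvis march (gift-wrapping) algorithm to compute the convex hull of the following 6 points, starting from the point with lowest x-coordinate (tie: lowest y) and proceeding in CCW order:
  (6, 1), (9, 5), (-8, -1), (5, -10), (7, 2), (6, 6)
Hull (CCW) = [(-8, -1), (5, -10), (9, 5), (6, 6)]

Jarvis march: at each step, from the current hull vertex p, select the next vertex q as the point such that every other point lies strictly to the left of (or on) the directed line p → q. (Equivalently: for every other point r, the cross product (q − p) × (r − p) ≥ 0.)
Starting point (lowest x, tie lowest y): (-8, -1). Wrap until returning to start. Resulting hull: (-8, -1), (5, -10), (9, 5), (6, 6).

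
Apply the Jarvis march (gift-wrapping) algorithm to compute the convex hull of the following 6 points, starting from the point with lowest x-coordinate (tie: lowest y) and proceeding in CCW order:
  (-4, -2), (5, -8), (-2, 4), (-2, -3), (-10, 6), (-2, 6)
Hull (CCW) = [(-10, 6), (-4, -2), (5, -8), (-2, 6)]

Jarvis march: at each step, from the current hull vertex p, select the next vertex q as the point such that every other point lies strictly to the left of (or on) the directed line p → q. (Equivalently: for every other point r, the cross product (q − p) × (r − p) ≥ 0.)
Starting point (lowest x, tie lowest y): (-10, 6). Wrap until returning to start. Resulting hull: (-10, 6), (-4, -2), (5, -8), (-2, 6).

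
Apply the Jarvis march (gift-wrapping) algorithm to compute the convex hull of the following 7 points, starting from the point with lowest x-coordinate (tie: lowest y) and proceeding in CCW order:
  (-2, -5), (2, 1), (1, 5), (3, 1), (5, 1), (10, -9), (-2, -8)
Hull (CCW) = [(-2, -8), (10, -9), (5, 1), (1, 5), (-2, -5)]

Jarvis march: at each step, from the current hull vertex p, select the next vertex q as the point such that every other point lies strictly to the left of (or on) the directed line p → q. (Equivalently: for every other point r, the cross product (q − p) × (r − p) ≥ 0.)
Starting point (lowest x, tie lowest y): (-2, -8). Wrap until returning to start. Resulting hull: (-2, -8), (10, -9), (5, 1), (1, 5), (-2, -5).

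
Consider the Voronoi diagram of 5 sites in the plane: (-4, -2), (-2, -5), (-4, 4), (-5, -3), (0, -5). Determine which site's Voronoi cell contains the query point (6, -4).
Nearest site = (0, -5)

The Voronoi cell of site s contains exactly those query points closer to s than to any other site. Compute squared distances from q = (6, -4) to each site:
  (0 − 6)² + (-5 − -4)² = 37
  (-2 − 6)² + (-5 − -4)² = 65
  (-4 − 6)² + (-2 − -4)² = 104
  (-5 − 6)² + (-3 − -4)² = 122
  (-4 − 6)² + (4 − -4)² = 164
Minimum is attained by (0, -5), so q lies in its Voronoi cell.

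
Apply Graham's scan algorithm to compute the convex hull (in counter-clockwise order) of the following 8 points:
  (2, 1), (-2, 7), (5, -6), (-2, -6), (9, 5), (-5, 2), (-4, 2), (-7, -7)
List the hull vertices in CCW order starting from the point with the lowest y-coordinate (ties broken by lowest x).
Hull (CCW) = [(-7, -7), (5, -6), (9, 5), (-2, 7), (-5, 2)]

Graham scan procedure:
  1. Find the pivot p₀ = point with lowest y (tie → lowest x): (-7, -7).
  2. Sort the remaining points by polar angle around p₀.
  3. Walk through sorted points, maintaining a stack; pop the top while the last three entries make a non-left turn (cross product ≤ 0).
  4. Final stack is the convex hull in CCW order: (-7, -7), (5, -6), (9, 5), (-2, 7), (-5, 2).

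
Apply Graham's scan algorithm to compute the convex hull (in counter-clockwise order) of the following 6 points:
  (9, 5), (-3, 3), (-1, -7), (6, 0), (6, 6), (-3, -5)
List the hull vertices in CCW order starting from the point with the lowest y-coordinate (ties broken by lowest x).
Hull (CCW) = [(-1, -7), (6, 0), (9, 5), (6, 6), (-3, 3), (-3, -5)]

Graham scan procedure:
  1. Find the pivot p₀ = point with lowest y (tie → lowest x): (-1, -7).
  2. Sort the remaining points by polar angle around p₀.
  3. Walk through sorted points, maintaining a stack; pop the top while the last three entries make a non-left turn (cross product ≤ 0).
  4. Final stack is the convex hull in CCW order: (-1, -7), (6, 0), (9, 5), (6, 6), (-3, 3), (-3, -5).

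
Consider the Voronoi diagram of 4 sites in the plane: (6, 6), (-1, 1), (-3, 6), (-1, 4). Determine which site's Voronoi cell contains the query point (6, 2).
Nearest site = (6, 6)

The Voronoi cell of site s contains exactly those query points closer to s than to any other site. Compute squared distances from q = (6, 2) to each site:
  (6 − 6)² + (6 − 2)² = 16
  (-1 − 6)² + (1 − 2)² = 50
  (-1 − 6)² + (4 − 2)² = 53
  (-3 − 6)² + (6 − 2)² = 97
Minimum is attained by (6, 6), so q lies in its Voronoi cell.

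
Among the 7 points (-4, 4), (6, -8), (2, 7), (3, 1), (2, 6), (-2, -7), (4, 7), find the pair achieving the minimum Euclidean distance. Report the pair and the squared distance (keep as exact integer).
Pair = ((2, 7), (2, 6)); squared distance = 1

Compute all C(7, 2) = 21 pairwise squared distances (x_i − x_j)² + (y_i − y_j)². The minimum is 1, attained by the pair ((2, 7), (2, 6)).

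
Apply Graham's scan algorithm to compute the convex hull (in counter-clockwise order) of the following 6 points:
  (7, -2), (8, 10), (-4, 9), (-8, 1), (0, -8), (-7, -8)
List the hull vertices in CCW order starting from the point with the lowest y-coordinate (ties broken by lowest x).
Hull (CCW) = [(-7, -8), (0, -8), (7, -2), (8, 10), (-4, 9), (-8, 1)]

Graham scan procedure:
  1. Find the pivot p₀ = point with lowest y (tie → lowest x): (-7, -8).
  2. Sort the remaining points by polar angle around p₀.
  3. Walk through sorted points, maintaining a stack; pop the top while the last three entries make a non-left turn (cross product ≤ 0).
  4. Final stack is the convex hull in CCW order: (-7, -8), (0, -8), (7, -2), (8, 10), (-4, 9), (-8, 1).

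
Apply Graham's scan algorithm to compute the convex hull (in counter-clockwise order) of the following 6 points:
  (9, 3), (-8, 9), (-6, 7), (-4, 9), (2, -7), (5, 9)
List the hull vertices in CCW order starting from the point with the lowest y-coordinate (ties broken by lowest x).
Hull (CCW) = [(2, -7), (9, 3), (5, 9), (-8, 9)]

Graham scan procedure:
  1. Find the pivot p₀ = point with lowest y (tie → lowest x): (2, -7).
  2. Sort the remaining points by polar angle around p₀.
  3. Walk through sorted points, maintaining a stack; pop the top while the last three entries make a non-left turn (cross product ≤ 0).
  4. Final stack is the convex hull in CCW order: (2, -7), (9, 3), (5, 9), (-8, 9).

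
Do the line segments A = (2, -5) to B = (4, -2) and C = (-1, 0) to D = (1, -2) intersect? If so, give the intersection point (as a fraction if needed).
No (intersection of containing lines falls outside at least one segment)

Parametrize and solve: t = 2/5, s = 19/10. At least one of these is outside [0, 1], so the segments do not intersect.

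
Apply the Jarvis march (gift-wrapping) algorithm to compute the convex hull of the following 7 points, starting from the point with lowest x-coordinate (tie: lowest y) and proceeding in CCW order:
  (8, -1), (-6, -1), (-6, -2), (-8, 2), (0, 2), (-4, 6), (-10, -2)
Hull (CCW) = [(-10, -2), (-6, -2), (8, -1), (-4, 6), (-8, 2)]

Jarvis march: at each step, from the current hull vertex p, select the next vertex q as the point such that every other point lies strictly to the left of (or on) the directed line p → q. (Equivalently: for every other point r, the cross product (q − p) × (r − p) ≥ 0.)
Starting point (lowest x, tie lowest y): (-10, -2). Wrap until returning to start. Resulting hull: (-10, -2), (-6, -2), (8, -1), (-4, 6), (-8, 2).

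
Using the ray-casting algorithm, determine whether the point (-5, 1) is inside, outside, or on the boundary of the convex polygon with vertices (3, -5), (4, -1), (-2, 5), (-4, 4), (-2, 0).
The point (-5, 1) lies strictly outside the polygon

Cast a horizontal ray to the right from the query point and count how many polygon edges it crosses (each edge strictly once or zero times, handled with the usual half-open convention). 
Parity of crossings → even ⇒ outside.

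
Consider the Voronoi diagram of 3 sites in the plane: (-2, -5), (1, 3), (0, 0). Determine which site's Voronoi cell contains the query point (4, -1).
Nearest site = (0, 0)

The Voronoi cell of site s contains exactly those query points closer to s than to any other site. Compute squared distances from q = (4, -1) to each site:
  (0 − 4)² + (0 − -1)² = 17
  (1 − 4)² + (3 − -1)² = 25
  (-2 − 4)² + (-5 − -1)² = 52
Minimum is attained by (0, 0), so q lies in its Voronoi cell.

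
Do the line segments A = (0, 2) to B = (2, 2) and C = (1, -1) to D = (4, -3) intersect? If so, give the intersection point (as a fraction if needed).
No (intersection of containing lines falls outside at least one segment)

Parametrize and solve: t = -7/4, s = -3/2. At least one of these is outside [0, 1], so the segments do not intersect.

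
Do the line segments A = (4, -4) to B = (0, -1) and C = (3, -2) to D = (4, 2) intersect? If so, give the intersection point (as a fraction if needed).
No (intersection of containing lines falls outside at least one segment)

Parametrize and solve: t = 6/19, s = -5/19. At least one of these is outside [0, 1], so the segments do not intersect.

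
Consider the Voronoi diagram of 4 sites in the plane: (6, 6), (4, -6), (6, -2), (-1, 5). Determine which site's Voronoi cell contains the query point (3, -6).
Nearest site = (4, -6)

The Voronoi cell of site s contains exactly those query points closer to s than to any other site. Compute squared distances from q = (3, -6) to each site:
  (4 − 3)² + (-6 − -6)² = 1
  (6 − 3)² + (-2 − -6)² = 25
  (-1 − 3)² + (5 − -6)² = 137
  (6 − 3)² + (6 − -6)² = 153
Minimum is attained by (4, -6), so q lies in its Voronoi cell.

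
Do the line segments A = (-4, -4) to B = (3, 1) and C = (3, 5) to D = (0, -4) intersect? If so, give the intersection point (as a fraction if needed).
Yes; intersection at (5/4, -1/4) (t = 3/4 on AB, s = 7/12 on CD)

Parametrize AB as A + t(B − A) = (-4 + 7 t, -4 + 5 t) and CD as C + s(D − C) = (3 + -3 s, 5 + -9 s). Solve the linear system for (t, s). Determinant = 48 ≠ 0, so a unique intersection of the containing lines exists. Solution: t = 3/4, s = 7/12 — both in [0, 1], so the segments cross. Intersection point: (5/4, -1/4).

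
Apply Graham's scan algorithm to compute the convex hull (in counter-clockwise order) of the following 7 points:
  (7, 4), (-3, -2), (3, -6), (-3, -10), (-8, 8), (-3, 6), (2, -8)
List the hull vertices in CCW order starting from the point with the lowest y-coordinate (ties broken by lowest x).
Hull (CCW) = [(-3, -10), (2, -8), (3, -6), (7, 4), (-8, 8)]

Graham scan procedure:
  1. Find the pivot p₀ = point with lowest y (tie → lowest x): (-3, -10).
  2. Sort the remaining points by polar angle around p₀.
  3. Walk through sorted points, maintaining a stack; pop the top while the last three entries make a non-left turn (cross product ≤ 0).
  4. Final stack is the convex hull in CCW order: (-3, -10), (2, -8), (3, -6), (7, 4), (-8, 8).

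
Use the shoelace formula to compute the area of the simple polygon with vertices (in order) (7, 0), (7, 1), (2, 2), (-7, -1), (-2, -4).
Area = 85/2

Shoelace formula: Area = (1/2) |Σ_i (x_i · y_{i+1} − x_{i+1} · y_i)| (indices mod n). Compute each cross term:
  (7)(1) − (7)(0) = 7
  (7)(2) − (2)(1) = 12
  (2)(-1) − (-7)(2) = 12
  (-7)(-4) − (-2)(-1) = 26
  (-2)(0) − (7)(-4) = 28
Sum = 85, so (signed) Area = 85/2 = 85/2, |Area| = 85/2.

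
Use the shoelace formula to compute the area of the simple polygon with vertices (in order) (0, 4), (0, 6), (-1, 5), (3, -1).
Area = 2

Shoelace formula: Area = (1/2) |Σ_i (x_i · y_{i+1} − x_{i+1} · y_i)| (indices mod n). Compute each cross term:
  (0)(6) − (0)(4) = 0
  (0)(5) − (-1)(6) = 6
  (-1)(-1) − (3)(5) = -14
  (3)(4) − (0)(-1) = 12
Sum = 4, so (signed) Area = 4/2 = 2, |Area| = 2.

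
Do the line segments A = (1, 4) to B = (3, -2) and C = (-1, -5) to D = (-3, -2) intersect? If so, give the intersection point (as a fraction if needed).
No (intersection of containing lines falls outside at least one segment)

Parametrize and solve: t = 4, s = -5. At least one of these is outside [0, 1], so the segments do not intersect.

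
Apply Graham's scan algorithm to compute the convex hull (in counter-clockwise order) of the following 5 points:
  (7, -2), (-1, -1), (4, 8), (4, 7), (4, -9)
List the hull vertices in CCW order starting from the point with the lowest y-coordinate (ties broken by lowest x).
Hull (CCW) = [(4, -9), (7, -2), (4, 8), (-1, -1)]

Graham scan procedure:
  1. Find the pivot p₀ = point with lowest y (tie → lowest x): (4, -9).
  2. Sort the remaining points by polar angle around p₀.
  3. Walk through sorted points, maintaining a stack; pop the top while the last three entries make a non-left turn (cross product ≤ 0).
  4. Final stack is the convex hull in CCW order: (4, -9), (7, -2), (4, 8), (-1, -1).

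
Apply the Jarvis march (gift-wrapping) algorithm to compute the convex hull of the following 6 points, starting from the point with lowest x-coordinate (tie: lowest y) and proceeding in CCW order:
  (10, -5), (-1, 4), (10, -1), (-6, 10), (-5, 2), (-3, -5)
Hull (CCW) = [(-6, 10), (-5, 2), (-3, -5), (10, -5), (10, -1)]

Jarvis march: at each step, from the current hull vertex p, select the next vertex q as the point such that every other point lies strictly to the left of (or on) the directed line p → q. (Equivalently: for every other point r, the cross product (q − p) × (r − p) ≥ 0.)
Starting point (lowest x, tie lowest y): (-6, 10). Wrap until returning to start. Resulting hull: (-6, 10), (-5, 2), (-3, -5), (10, -5), (10, -1).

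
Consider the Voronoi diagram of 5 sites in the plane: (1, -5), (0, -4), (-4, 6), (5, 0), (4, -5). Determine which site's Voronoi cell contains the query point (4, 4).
Nearest site = (5, 0)

The Voronoi cell of site s contains exactly those query points closer to s than to any other site. Compute squared distances from q = (4, 4) to each site:
  (5 − 4)² + (0 − 4)² = 17
  (-4 − 4)² + (6 − 4)² = 68
  (0 − 4)² + (-4 − 4)² = 80
  (4 − 4)² + (-5 − 4)² = 81
  (1 − 4)² + (-5 − 4)² = 90
Minimum is attained by (5, 0), so q lies in its Voronoi cell.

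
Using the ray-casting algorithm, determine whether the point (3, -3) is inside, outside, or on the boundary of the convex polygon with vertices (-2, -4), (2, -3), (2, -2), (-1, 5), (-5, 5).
The point (3, -3) lies strictly outside the polygon

Cast a horizontal ray to the right from the query point and count how many polygon edges it crosses (each edge strictly once or zero times, handled with the usual half-open convention). 
Parity of crossings → even ⇒ outside.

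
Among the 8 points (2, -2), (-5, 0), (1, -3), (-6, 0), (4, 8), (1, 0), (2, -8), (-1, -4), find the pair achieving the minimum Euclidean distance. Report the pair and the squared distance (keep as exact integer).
Pair = ((-5, 0), (-6, 0)); squared distance = 1

Compute all C(8, 2) = 28 pairwise squared distances (x_i − x_j)² + (y_i − y_j)². The minimum is 1, attained by the pair ((-5, 0), (-6, 0)).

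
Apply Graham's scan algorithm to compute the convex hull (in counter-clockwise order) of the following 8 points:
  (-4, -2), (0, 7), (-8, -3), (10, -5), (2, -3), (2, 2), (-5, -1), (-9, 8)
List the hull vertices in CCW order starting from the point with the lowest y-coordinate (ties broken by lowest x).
Hull (CCW) = [(10, -5), (0, 7), (-9, 8), (-8, -3)]

Graham scan procedure:
  1. Find the pivot p₀ = point with lowest y (tie → lowest x): (10, -5).
  2. Sort the remaining points by polar angle around p₀.
  3. Walk through sorted points, maintaining a stack; pop the top while the last three entries make a non-left turn (cross product ≤ 0).
  4. Final stack is the convex hull in CCW order: (10, -5), (0, 7), (-9, 8), (-8, -3).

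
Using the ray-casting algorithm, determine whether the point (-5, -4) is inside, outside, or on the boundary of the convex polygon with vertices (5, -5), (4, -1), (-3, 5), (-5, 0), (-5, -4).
The point (-5, -4) lies on the polygon boundary

Boundary check: the query satisfies the collinearity and bounding-box conditions for some polygon edge, so it lies exactly on the boundary.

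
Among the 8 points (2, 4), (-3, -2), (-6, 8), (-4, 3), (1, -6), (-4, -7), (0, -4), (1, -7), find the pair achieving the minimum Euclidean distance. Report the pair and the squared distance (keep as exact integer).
Pair = ((1, -6), (1, -7)); squared distance = 1

Compute all C(8, 2) = 28 pairwise squared distances (x_i − x_j)² + (y_i − y_j)². The minimum is 1, attained by the pair ((1, -6), (1, -7)).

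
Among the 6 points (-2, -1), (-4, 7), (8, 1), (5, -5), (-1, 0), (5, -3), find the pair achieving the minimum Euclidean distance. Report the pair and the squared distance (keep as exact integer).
Pair = ((-2, -1), (-1, 0)); squared distance = 2

Compute all C(6, 2) = 15 pairwise squared distances (x_i − x_j)² + (y_i − y_j)². The minimum is 2, attained by the pair ((-2, -1), (-1, 0)).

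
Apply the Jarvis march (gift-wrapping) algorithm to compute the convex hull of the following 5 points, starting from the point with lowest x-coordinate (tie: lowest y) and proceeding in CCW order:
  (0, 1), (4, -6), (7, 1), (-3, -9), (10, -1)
Hull (CCW) = [(-3, -9), (4, -6), (10, -1), (7, 1), (0, 1)]

Jarvis march: at each step, from the current hull vertex p, select the next vertex q as the point such that every other point lies strictly to the left of (or on) the directed line p → q. (Equivalently: for every other point r, the cross product (q − p) × (r − p) ≥ 0.)
Starting point (lowest x, tie lowest y): (-3, -9). Wrap until returning to start. Resulting hull: (-3, -9), (4, -6), (10, -1), (7, 1), (0, 1).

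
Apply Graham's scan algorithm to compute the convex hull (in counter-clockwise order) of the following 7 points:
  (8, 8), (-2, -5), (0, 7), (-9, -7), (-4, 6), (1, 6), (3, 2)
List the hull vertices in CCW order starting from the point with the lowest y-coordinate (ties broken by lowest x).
Hull (CCW) = [(-9, -7), (-2, -5), (8, 8), (0, 7), (-4, 6)]

Graham scan procedure:
  1. Find the pivot p₀ = point with lowest y (tie → lowest x): (-9, -7).
  2. Sort the remaining points by polar angle around p₀.
  3. Walk through sorted points, maintaining a stack; pop the top while the last three entries make a non-left turn (cross product ≤ 0).
  4. Final stack is the convex hull in CCW order: (-9, -7), (-2, -5), (8, 8), (0, 7), (-4, 6).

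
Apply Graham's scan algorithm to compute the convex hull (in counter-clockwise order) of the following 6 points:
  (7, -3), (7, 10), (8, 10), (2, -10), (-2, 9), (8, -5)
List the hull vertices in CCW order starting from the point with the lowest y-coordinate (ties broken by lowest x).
Hull (CCW) = [(2, -10), (8, -5), (8, 10), (7, 10), (-2, 9)]

Graham scan procedure:
  1. Find the pivot p₀ = point with lowest y (tie → lowest x): (2, -10).
  2. Sort the remaining points by polar angle around p₀.
  3. Walk through sorted points, maintaining a stack; pop the top while the last three entries make a non-left turn (cross product ≤ 0).
  4. Final stack is the convex hull in CCW order: (2, -10), (8, -5), (8, 10), (7, 10), (-2, 9).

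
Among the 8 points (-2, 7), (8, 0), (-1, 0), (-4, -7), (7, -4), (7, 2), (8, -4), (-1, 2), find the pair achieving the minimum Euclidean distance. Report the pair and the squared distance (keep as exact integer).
Pair = ((7, -4), (8, -4)); squared distance = 1

Compute all C(8, 2) = 28 pairwise squared distances (x_i − x_j)² + (y_i − y_j)². The minimum is 1, attained by the pair ((7, -4), (8, -4)).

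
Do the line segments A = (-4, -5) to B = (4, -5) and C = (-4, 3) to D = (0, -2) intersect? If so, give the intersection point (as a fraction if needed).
No (intersection of containing lines falls outside at least one segment)

Parametrize and solve: t = 4/5, s = 8/5. At least one of these is outside [0, 1], so the segments do not intersect.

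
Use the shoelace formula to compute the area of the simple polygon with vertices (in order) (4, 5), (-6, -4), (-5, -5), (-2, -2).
Area = 11

Shoelace formula: Area = (1/2) |Σ_i (x_i · y_{i+1} − x_{i+1} · y_i)| (indices mod n). Compute each cross term:
  (4)(-4) − (-6)(5) = 14
  (-6)(-5) − (-5)(-4) = 10
  (-5)(-2) − (-2)(-5) = 0
  (-2)(5) − (4)(-2) = -2
Sum = 22, so (signed) Area = 22/2 = 11, |Area| = 11.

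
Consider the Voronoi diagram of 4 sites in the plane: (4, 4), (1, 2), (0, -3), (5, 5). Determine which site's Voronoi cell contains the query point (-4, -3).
Nearest site = (0, -3)

The Voronoi cell of site s contains exactly those query points closer to s than to any other site. Compute squared distances from q = (-4, -3) to each site:
  (0 − -4)² + (-3 − -3)² = 16
  (1 − -4)² + (2 − -3)² = 50
  (4 − -4)² + (4 − -3)² = 113
  (5 − -4)² + (5 − -3)² = 145
Minimum is attained by (0, -3), so q lies in its Voronoi cell.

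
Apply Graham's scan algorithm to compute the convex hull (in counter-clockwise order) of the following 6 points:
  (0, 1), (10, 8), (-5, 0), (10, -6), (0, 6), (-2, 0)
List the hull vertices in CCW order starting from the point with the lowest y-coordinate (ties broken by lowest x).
Hull (CCW) = [(10, -6), (10, 8), (0, 6), (-5, 0)]

Graham scan procedure:
  1. Find the pivot p₀ = point with lowest y (tie → lowest x): (10, -6).
  2. Sort the remaining points by polar angle around p₀.
  3. Walk through sorted points, maintaining a stack; pop the top while the last three entries make a non-left turn (cross product ≤ 0).
  4. Final stack is the convex hull in CCW order: (10, -6), (10, 8), (0, 6), (-5, 0).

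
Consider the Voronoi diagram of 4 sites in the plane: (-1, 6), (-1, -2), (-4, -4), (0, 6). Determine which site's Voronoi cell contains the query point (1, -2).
Nearest site = (-1, -2)

The Voronoi cell of site s contains exactly those query points closer to s than to any other site. Compute squared distances from q = (1, -2) to each site:
  (-1 − 1)² + (-2 − -2)² = 4
  (-4 − 1)² + (-4 − -2)² = 29
  (0 − 1)² + (6 − -2)² = 65
  (-1 − 1)² + (6 − -2)² = 68
Minimum is attained by (-1, -2), so q lies in its Voronoi cell.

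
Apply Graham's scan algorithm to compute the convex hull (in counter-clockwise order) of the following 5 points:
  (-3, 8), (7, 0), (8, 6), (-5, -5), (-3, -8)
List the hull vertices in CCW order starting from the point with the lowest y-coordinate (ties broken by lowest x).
Hull (CCW) = [(-3, -8), (7, 0), (8, 6), (-3, 8), (-5, -5)]

Graham scan procedure:
  1. Find the pivot p₀ = point with lowest y (tie → lowest x): (-3, -8).
  2. Sort the remaining points by polar angle around p₀.
  3. Walk through sorted points, maintaining a stack; pop the top while the last three entries make a non-left turn (cross product ≤ 0).
  4. Final stack is the convex hull in CCW order: (-3, -8), (7, 0), (8, 6), (-3, 8), (-5, -5).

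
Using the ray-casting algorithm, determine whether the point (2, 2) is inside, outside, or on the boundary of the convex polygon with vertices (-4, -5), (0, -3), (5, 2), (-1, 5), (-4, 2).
The point (2, 2) lies strictly inside the polygon

Cast a horizontal ray to the right from the query point and count how many polygon edges it crosses (each edge strictly once or zero times, handled with the usual half-open convention). 
Parity of crossings → odd ⇒ inside.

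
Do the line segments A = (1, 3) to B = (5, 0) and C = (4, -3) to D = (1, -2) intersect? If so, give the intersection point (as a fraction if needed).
No (intersection of containing lines falls outside at least one segment)

Parametrize and solve: t = 3, s = -3. At least one of these is outside [0, 1], so the segments do not intersect.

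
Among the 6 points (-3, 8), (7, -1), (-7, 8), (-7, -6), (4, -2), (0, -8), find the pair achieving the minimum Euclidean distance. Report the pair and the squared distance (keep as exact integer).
Pair = ((7, -1), (4, -2)); squared distance = 10

Compute all C(6, 2) = 15 pairwise squared distances (x_i − x_j)² + (y_i − y_j)². The minimum is 10, attained by the pair ((7, -1), (4, -2)).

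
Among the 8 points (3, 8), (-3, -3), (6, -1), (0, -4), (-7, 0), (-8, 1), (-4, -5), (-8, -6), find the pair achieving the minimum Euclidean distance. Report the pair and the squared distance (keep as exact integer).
Pair = ((-7, 0), (-8, 1)); squared distance = 2

Compute all C(8, 2) = 28 pairwise squared distances (x_i − x_j)² + (y_i − y_j)². The minimum is 2, attained by the pair ((-7, 0), (-8, 1)).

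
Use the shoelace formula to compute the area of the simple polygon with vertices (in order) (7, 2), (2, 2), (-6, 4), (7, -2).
Area = 21

Shoelace formula: Area = (1/2) |Σ_i (x_i · y_{i+1} − x_{i+1} · y_i)| (indices mod n). Compute each cross term:
  (7)(2) − (2)(2) = 10
  (2)(4) − (-6)(2) = 20
  (-6)(-2) − (7)(4) = -16
  (7)(2) − (7)(-2) = 28
Sum = 42, so (signed) Area = 42/2 = 21, |Area| = 21.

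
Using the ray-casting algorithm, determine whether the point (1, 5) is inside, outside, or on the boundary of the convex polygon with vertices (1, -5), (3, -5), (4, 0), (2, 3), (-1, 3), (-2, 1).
The point (1, 5) lies strictly outside the polygon

Cast a horizontal ray to the right from the query point and count how many polygon edges it crosses (each edge strictly once or zero times, handled with the usual half-open convention). 
Parity of crossings → even ⇒ outside.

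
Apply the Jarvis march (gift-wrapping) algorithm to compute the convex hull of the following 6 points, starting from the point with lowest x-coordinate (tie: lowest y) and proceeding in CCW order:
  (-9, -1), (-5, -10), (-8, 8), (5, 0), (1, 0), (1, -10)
Hull (CCW) = [(-9, -1), (-5, -10), (1, -10), (5, 0), (-8, 8)]

Jarvis march: at each step, from the current hull vertex p, select the next vertex q as the point such that every other point lies strictly to the left of (or on) the directed line p → q. (Equivalently: for every other point r, the cross product (q − p) × (r − p) ≥ 0.)
Starting point (lowest x, tie lowest y): (-9, -1). Wrap until returning to start. Resulting hull: (-9, -1), (-5, -10), (1, -10), (5, 0), (-8, 8).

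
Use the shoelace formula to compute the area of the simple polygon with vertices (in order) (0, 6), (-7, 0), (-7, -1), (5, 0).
Area = 42

Shoelace formula: Area = (1/2) |Σ_i (x_i · y_{i+1} − x_{i+1} · y_i)| (indices mod n). Compute each cross term:
  (0)(0) − (-7)(6) = 42
  (-7)(-1) − (-7)(0) = 7
  (-7)(0) − (5)(-1) = 5
  (5)(6) − (0)(0) = 30
Sum = 84, so (signed) Area = 84/2 = 42, |Area| = 42.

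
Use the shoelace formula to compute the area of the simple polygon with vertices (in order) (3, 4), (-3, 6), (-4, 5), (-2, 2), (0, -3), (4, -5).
Area = 45

Shoelace formula: Area = (1/2) |Σ_i (x_i · y_{i+1} − x_{i+1} · y_i)| (indices mod n). Compute each cross term:
  (3)(6) − (-3)(4) = 30
  (-3)(5) − (-4)(6) = 9
  (-4)(2) − (-2)(5) = 2
  (-2)(-3) − (0)(2) = 6
  (0)(-5) − (4)(-3) = 12
  (4)(4) − (3)(-5) = 31
Sum = 90, so (signed) Area = 90/2 = 45, |Area| = 45.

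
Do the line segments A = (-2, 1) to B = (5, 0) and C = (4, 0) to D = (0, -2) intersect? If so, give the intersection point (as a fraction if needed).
No (intersection of containing lines falls outside at least one segment)

Parametrize and solve: t = 8/9, s = -1/18. At least one of these is outside [0, 1], so the segments do not intersect.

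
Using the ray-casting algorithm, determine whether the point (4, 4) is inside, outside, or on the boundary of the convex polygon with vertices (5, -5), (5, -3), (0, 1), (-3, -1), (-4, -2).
The point (4, 4) lies strictly outside the polygon

Cast a horizontal ray to the right from the query point and count how many polygon edges it crosses (each edge strictly once or zero times, handled with the usual half-open convention). 
Parity of crossings → even ⇒ outside.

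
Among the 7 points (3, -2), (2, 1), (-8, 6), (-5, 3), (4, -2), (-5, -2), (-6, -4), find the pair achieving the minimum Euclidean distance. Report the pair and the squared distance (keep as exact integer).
Pair = ((3, -2), (4, -2)); squared distance = 1

Compute all C(7, 2) = 21 pairwise squared distances (x_i − x_j)² + (y_i − y_j)². The minimum is 1, attained by the pair ((3, -2), (4, -2)).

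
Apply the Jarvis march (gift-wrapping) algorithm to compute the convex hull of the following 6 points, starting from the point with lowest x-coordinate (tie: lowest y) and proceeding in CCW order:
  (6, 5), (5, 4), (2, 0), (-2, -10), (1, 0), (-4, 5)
Hull (CCW) = [(-4, 5), (-2, -10), (6, 5)]

Jarvis march: at each step, from the current hull vertex p, select the next vertex q as the point such that every other point lies strictly to the left of (or on) the directed line p → q. (Equivalently: for every other point r, the cross product (q − p) × (r − p) ≥ 0.)
Starting point (lowest x, tie lowest y): (-4, 5). Wrap until returning to start. Resulting hull: (-4, 5), (-2, -10), (6, 5).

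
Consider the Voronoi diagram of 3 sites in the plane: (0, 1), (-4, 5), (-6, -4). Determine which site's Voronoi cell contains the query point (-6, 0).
Nearest site = (-6, -4)

The Voronoi cell of site s contains exactly those query points closer to s than to any other site. Compute squared distances from q = (-6, 0) to each site:
  (-6 − -6)² + (-4 − 0)² = 16
  (-4 − -6)² + (5 − 0)² = 29
  (0 − -6)² + (1 − 0)² = 37
Minimum is attained by (-6, -4), so q lies in its Voronoi cell.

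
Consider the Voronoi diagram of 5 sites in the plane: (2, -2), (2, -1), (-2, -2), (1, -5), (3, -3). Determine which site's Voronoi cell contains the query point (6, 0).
Nearest site = (2, -1)

The Voronoi cell of site s contains exactly those query points closer to s than to any other site. Compute squared distances from q = (6, 0) to each site:
  (2 − 6)² + (-1 − 0)² = 17
  (3 − 6)² + (-3 − 0)² = 18
  (2 − 6)² + (-2 − 0)² = 20
  (1 − 6)² + (-5 − 0)² = 50
  (-2 − 6)² + (-2 − 0)² = 68
Minimum is attained by (2, -1), so q lies in its Voronoi cell.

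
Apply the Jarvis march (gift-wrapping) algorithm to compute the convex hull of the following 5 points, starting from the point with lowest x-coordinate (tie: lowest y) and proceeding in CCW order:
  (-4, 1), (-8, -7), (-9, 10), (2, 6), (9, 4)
Hull (CCW) = [(-9, 10), (-8, -7), (9, 4)]

Jarvis march: at each step, from the current hull vertex p, select the next vertex q as the point such that every other point lies strictly to the left of (or on) the directed line p → q. (Equivalently: for every other point r, the cross product (q − p) × (r − p) ≥ 0.)
Starting point (lowest x, tie lowest y): (-9, 10). Wrap until returning to start. Resulting hull: (-9, 10), (-8, -7), (9, 4).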